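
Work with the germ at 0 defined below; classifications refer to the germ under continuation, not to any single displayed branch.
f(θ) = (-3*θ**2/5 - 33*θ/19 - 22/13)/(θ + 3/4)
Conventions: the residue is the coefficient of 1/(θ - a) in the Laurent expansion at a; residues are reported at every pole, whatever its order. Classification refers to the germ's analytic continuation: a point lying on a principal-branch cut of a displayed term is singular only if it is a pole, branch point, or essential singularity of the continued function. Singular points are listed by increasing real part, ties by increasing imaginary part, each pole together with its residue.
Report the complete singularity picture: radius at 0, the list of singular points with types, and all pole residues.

Radius of convergence at 0: 3/4.
At -3/4: a pole of order 1; residue -14369/19760.

Denominator factor (θ + 3/4): pole of order 1 at -3/4, modulus 3/4.
The radius of convergence is the smallest modulus among the singular points: 3/4.
At the order-1 pole -3/4 set g(θ) = (θ - (-3/4))*f(θ) = -3*θ**2/5 - 33*θ/19 - 22/13.
Simple pole: residue = g(a) at a = -3/4, which is -14369/19760.


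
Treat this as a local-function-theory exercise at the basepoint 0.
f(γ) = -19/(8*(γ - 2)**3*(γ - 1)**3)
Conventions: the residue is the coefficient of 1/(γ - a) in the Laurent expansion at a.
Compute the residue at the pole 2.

At the order-3 pole 2 set g(γ) = (γ - (2))^3*f(γ) = -19/(8*(γ - 1)**3).
Order-3 pole: residue = g''(a)/2; g''(2) = -57/2, so the residue is -57/4.

The residue is -57/4.


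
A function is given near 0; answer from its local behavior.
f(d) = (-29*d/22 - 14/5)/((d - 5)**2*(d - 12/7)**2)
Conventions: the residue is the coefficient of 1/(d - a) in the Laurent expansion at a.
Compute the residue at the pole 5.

At the order-2 pole 5 set g(d) = (d - (5))^2*f(d) = (-29*d/22 - 14/5)/(d - 12/7)**2.
Order-2 pole: residue = g'(a); g'(5) = 545223/1338370, so the residue is 545223/1338370.

The residue is 545223/1338370.


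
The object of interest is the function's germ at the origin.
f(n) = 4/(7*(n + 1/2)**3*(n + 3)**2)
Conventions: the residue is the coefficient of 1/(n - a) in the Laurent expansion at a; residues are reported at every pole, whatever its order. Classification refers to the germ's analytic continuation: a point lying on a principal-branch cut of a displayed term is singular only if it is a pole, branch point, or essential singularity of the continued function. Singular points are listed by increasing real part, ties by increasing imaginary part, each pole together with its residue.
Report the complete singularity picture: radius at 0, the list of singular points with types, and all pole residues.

Radius of convergence at 0: 1/2.
At -3: a pole of order 2; residue -192/4375.
At -1/2: a pole of order 3; residue 192/4375.

Denominator factor (n + 3)^2: pole of order 2 at -3, modulus 3.
Denominator factor (n + 1/2)^3: pole of order 3 at -1/2, modulus 1/2.
The radius of convergence is the smallest modulus among the singular points: 1/2.
At the order-2 pole -3 set g(n) = (n - (-3))^2*f(n) = 4/(7*(n + 1/2)**3).
Order-2 pole: residue = g'(a); g'(-3) = -192/4375, so the residue is -192/4375.
At the order-3 pole -1/2 set g(n) = (n - (-1/2))^3*f(n) = 4/(7*(n + 3)**2).
Order-3 pole: residue = g''(a)/2; g''(-1/2) = 384/4375, so the residue is 192/4375.
List the singular points by increasing real part (a conjugate pair: the negative imaginary part first).


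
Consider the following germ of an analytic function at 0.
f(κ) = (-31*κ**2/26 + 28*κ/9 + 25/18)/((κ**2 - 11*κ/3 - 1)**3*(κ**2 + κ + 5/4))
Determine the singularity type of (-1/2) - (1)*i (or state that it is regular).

The point is a pole of order 1.

The denominator factor κ**2 + κ + 5/4 vanishes at (-1/2) - (1)*i and appears to the power 1; the numerator there equals (227/312) - (1007/234)*i, nonzero, and no other factor vanishes.
Hence a pole whose order is the multiplicity, 1.


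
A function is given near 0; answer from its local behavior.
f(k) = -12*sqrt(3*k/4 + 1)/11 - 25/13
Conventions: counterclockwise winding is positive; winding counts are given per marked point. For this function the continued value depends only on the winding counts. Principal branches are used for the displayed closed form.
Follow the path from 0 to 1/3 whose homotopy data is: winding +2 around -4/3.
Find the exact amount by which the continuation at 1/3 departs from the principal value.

The rational part is single-valued and drops out of the difference; each branch term changes only by its own monodromy.
(-12/11)*sqrt(1 - k/(-4/3)): winding +2 is even, the square root returns to the same sheet, contribution 0.
Summing the contributions at k = 1/3 gives 0.

Continued minus principal equals 0.


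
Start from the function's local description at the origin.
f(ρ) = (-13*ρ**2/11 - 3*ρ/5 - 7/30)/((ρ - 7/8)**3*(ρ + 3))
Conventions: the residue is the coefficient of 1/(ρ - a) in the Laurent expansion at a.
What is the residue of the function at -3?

The residue is 766208/4915515.

At the order-1 pole -3 set g(ρ) = (ρ - (-3))*f(ρ) = (-13*ρ**2/11 - 3*ρ/5 - 7/30)/(ρ - 7/8)**3.
Simple pole: residue = g(a) at a = -3, which is 766208/4915515.


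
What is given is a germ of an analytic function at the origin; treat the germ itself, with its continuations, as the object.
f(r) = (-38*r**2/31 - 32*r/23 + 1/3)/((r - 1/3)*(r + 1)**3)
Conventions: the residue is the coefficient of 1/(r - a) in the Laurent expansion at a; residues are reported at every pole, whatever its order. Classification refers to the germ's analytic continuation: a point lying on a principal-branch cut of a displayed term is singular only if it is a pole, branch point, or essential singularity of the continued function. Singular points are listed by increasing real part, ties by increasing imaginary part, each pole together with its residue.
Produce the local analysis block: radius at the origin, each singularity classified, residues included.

Denominator factor (r + 1)^3: pole of order 3 at -1, modulus 1.
Denominator factor (r - 1/3): pole of order 1 at 1/3, modulus 1/3.
The radius of convergence is the smallest modulus among the singular points: 1/3.
At the order-3 pole -1 set g(r) = (r - (-1))^3*f(r) = (-38*r**2/31 - 32*r/23 + 1/3)/(r - 1/3).
Order-3 pole: residue = g''(a)/2; g''(-1) = 5133/22816, so the residue is 5133/45632.
At the order-1 pole 1/3 set g(r) = (r - (1/3))*f(r) = (-38*r**2/31 - 32*r/23 + 1/3)/(r + 1)**3.
Simple pole: residue = g(a) at a = 1/3, which is -5133/45632.
List the singular points by increasing real part (a conjugate pair: the negative imaginary part first).

Radius of convergence at 0: 1/3.
At -1: a pole of order 3; residue 5133/45632.
At 1/3: a pole of order 1; residue -5133/45632.


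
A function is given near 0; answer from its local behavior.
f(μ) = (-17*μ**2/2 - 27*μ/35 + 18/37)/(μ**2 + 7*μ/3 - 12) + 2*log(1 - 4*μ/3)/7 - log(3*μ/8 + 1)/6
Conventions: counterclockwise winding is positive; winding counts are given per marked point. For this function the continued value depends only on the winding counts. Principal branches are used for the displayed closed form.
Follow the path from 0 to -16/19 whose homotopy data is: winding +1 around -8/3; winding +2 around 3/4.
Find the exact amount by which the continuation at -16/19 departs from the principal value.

Continued minus principal equals (17/21)*pi*i.

The rational part is single-valued and drops out of the difference; each branch term changes only by its own monodromy.
(-1/6)*log(1 - μ/(-8/3)): each positive loop around -8/3 adds 2*pi*i to the log, so winding +1 contributes (-1/6)*(1)*2*pi*i = -(1/3)*pi*i.
(2/7)*log(1 - μ/(3/4)): each positive loop around 3/4 adds 2*pi*i to the log, so winding +2 contributes (2/7)*(2)*2*pi*i = (8/7)*pi*i.
Summing the contributions at μ = -16/19 gives (17/21)*pi*i.


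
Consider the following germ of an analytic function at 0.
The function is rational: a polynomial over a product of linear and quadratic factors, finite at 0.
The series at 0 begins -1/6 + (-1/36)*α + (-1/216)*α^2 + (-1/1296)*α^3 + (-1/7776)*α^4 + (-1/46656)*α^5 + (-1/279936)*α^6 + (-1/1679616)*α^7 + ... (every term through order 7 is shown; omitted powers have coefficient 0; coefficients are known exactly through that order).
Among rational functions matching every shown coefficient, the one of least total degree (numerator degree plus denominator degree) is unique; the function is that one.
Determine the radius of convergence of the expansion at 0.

The radius of convergence is 6.

No rational of total degree below 1 reproduces all 8 coefficients; solving the [0/1] Pade equations on them gives f(α) = 1/(α - 6), whose expansion matches every shown term.
Denominator factor (α - 6): pole of order 1 at 6, modulus 6.
The radius of convergence is the smallest modulus among the singular points: 6.


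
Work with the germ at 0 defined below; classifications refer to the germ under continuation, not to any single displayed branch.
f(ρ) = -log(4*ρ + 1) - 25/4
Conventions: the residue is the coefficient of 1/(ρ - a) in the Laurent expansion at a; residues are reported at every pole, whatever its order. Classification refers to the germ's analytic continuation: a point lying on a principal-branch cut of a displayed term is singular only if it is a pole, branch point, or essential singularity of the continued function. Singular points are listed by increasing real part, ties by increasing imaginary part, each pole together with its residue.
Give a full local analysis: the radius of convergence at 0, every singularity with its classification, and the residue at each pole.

Branch term (-1)*log(1 - ρ/(-1/4)): its argument vanishes at ρ = -1/4, a logarithmic branch point, modulus 1/4.
The radius of convergence is the smallest modulus among the singular points: 1/4.

Radius of convergence at 0: 1/4.
At -1/4: a logarithmic branch point.


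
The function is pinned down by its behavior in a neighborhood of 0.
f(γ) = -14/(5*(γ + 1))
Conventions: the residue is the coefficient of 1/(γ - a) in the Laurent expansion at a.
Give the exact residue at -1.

The residue is -14/5.

At the order-1 pole -1 set g(γ) = (γ - (-1))*f(γ) = -14/5.
Simple pole: residue = g(a) at a = -1, which is -14/5.


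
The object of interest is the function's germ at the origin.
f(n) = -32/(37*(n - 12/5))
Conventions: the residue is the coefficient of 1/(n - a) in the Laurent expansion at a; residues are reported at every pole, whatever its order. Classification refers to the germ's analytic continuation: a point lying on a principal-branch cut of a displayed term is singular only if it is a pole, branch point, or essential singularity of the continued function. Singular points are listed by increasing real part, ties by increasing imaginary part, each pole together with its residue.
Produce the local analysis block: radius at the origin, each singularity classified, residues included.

Denominator factor (n - 12/5): pole of order 1 at 12/5, modulus 12/5.
The radius of convergence is the smallest modulus among the singular points: 12/5.
At the order-1 pole 12/5 set g(n) = (n - (12/5))*f(n) = -32/37.
Simple pole: residue = g(a) at a = 12/5, which is -32/37.

Radius of convergence at 0: 12/5.
At 12/5: a pole of order 1; residue -32/37.


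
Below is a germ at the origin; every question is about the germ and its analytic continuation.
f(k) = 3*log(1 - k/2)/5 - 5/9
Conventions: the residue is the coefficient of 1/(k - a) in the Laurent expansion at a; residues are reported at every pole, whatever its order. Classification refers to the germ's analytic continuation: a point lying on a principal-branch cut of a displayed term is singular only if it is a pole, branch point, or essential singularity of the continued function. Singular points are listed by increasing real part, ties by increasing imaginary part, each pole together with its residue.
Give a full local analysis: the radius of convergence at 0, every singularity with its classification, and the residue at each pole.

Radius of convergence at 0: 2.
At 2: a logarithmic branch point.

Branch term (3/5)*log(1 - k/(2)): its argument vanishes at k = 2, a logarithmic branch point, modulus 2.
The radius of convergence is the smallest modulus among the singular points: 2.


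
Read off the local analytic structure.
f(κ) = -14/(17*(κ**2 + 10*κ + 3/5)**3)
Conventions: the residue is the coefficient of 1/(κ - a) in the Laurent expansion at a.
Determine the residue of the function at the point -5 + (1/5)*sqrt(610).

The factor κ**2 + 10*κ + 3/5 splits as (κ - a)(κ - a') with a = -5 + (1/5)*sqrt(610), a' = -5 - (1/5)*sqrt(610). At the order-3 pole a set g(κ) = (κ - a)^3*f(κ) = [-14/17] / (κ - a')^3.
Order-3 pole: residue = g''(a)/2; g''(-5 + (1/5)*sqrt(610)) = -(525/123477664)*sqrt(610), so the residue is -(525/246955328)*sqrt(610).

The residue is -(525/246955328)*sqrt(610).


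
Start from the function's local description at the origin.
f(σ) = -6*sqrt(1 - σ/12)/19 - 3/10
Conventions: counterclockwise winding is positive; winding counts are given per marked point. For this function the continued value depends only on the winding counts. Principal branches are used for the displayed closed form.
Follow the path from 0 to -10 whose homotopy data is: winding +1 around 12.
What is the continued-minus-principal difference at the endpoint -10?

Continued minus principal equals (2/19)*sqrt(66).

The rational part is single-valued and drops out of the difference; each branch term changes only by its own monodromy.
(-6/19)*sqrt(1 - σ/(12)): winding +1 is odd, the square root flips sign, contributing -2*(-6/19)*sqrt(1 - (-10)/(12)) = -2*(-6/19)*sqrt(11/6) = (2/19)*sqrt(66).
Summing the contributions at σ = -10 gives (2/19)*sqrt(66).


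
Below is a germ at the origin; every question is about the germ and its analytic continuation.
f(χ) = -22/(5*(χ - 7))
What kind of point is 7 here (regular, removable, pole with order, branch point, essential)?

The point is a pole of order 1.

The denominator factor χ - 7 vanishes at 7 and appears to the power 1; the numerator there equals -22/5, nonzero, and no other factor vanishes.
Hence a pole whose order is the multiplicity, 1.


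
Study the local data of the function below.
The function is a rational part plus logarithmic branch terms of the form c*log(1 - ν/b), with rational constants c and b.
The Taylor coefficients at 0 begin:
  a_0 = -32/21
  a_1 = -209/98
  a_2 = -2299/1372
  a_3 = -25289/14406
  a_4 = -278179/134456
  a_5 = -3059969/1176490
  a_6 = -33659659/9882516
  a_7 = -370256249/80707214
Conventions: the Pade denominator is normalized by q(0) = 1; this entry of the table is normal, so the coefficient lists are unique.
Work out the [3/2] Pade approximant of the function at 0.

Taylor coefficients needed (read off): a_0 = -32/21, a_1 = -209/98, a_2 = -2299/1372, a_3 = -25289/14406, a_4 = -278179/134456, a_5 = -3059969/1176490.
Write the denominator as Q(ν) = 1 + q1*ν + q2*ν^2. Requiring Q*f - P = O(ν^6) with deg P <= 3 kills the coefficients of ν^4..ν^5 in Q*f:
  ν^4: a_4 + q1*a_3 + q2*a_2 = 0, i.e. -278179/134456 + (-25289/14406)*q1 + (-2299/1372)*q2 = 0.
  ν^5: a_5 + q1*a_4 + q2*a_3 = 0, i.e. -3059969/1176490 + (-278179/134456)*q1 + (-25289/14406)*q2 = 0.
Solving this linear system: q1 = -66/35, q2 = 363/490.
The numerator is Q*f truncated at degree 3: P0 = a_0 = -32/21; P1 = a_1 + q1*a_0 = 363/490; P2 = a_2 + q1*a_1 + q2*a_0 = 8349/6860; P3 = a_3 + q1*a_2 + q2*a_1 = -25289/144060.

The Pade approximant has numerator coefficients [-32/21, 363/490, 8349/6860, -25289/144060]; denominator coefficients [1, -66/35, 363/490].


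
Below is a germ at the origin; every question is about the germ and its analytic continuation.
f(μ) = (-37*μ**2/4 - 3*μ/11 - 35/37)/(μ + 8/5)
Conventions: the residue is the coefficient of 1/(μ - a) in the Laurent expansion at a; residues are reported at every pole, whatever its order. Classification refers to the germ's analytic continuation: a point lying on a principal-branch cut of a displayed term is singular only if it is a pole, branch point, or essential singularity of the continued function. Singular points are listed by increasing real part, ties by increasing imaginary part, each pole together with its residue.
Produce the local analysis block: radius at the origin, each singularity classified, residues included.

Denominator factor (μ + 8/5): pole of order 1 at -8/5, modulus 8/5.
The radius of convergence is the smallest modulus among the singular points: 8/5.
At the order-1 pole -8/5 set g(μ) = (μ - (-8/5))*f(μ) = -37*μ**2/4 - 3*μ/11 - 35/37.
Simple pole: residue = g(a) at a = -8/5, which is -246129/10175.

Radius of convergence at 0: 8/5.
At -8/5: a pole of order 1; residue -246129/10175.


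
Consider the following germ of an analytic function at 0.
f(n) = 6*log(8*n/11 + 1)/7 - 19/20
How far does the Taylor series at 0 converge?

Branch term (6/7)*log(1 - n/(-11/8)): its argument vanishes at n = -11/8, a logarithmic branch point, modulus 11/8.
The radius of convergence is the smallest modulus among the singular points: 11/8.

The radius of convergence is 11/8.


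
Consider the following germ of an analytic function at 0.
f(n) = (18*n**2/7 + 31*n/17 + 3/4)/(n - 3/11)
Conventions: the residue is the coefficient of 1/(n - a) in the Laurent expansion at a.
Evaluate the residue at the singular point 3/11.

The residue is 82857/57596.

At the order-1 pole 3/11 set g(n) = (n - (3/11))*f(n) = 18*n**2/7 + 31*n/17 + 3/4.
Simple pole: residue = g(a) at a = 3/11, which is 82857/57596.


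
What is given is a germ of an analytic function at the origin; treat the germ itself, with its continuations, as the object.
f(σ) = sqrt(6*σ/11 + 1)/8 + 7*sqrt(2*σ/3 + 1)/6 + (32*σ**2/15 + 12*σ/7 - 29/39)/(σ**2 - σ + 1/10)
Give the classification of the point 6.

Denominator factors: σ**2 - σ + 1/10 = 301/10 at σ = 6 — none vanishes.
Branch term sqrt(1 - σ/(-3/2)): argument at 6 is 5, nonzero, so 6 is not its branch point (a point on a principal cut is still regular for the continued germ).
Branch term sqrt(1 - σ/(-11/6)): argument at 6 is 47/11, nonzero, so 6 is not its branch point (a point on a principal cut is still regular for the continued germ).
So the germ continues analytically to 6.

The point is a regular point.


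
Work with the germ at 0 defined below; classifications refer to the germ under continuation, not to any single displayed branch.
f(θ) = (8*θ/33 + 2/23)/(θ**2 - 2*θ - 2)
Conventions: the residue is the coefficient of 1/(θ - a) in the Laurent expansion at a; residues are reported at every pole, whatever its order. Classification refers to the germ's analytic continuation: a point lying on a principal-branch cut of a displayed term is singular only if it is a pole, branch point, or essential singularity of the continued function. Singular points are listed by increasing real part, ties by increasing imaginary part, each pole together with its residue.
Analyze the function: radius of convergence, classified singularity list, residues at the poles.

Radius of convergence at 0: -1 + sqrt(3).
At 1 - sqrt(3): a pole of order 1; residue 4/33 - (125/2277)*sqrt(3).
At 1 + sqrt(3): a pole of order 1; residue 4/33 + (125/2277)*sqrt(3).

Denominator factor (θ**2 - 2*θ - 2): discriminant 12, real irrational roots 1 + sqrt(3) and 1 - sqrt(3); poles of order 1, moduli 1 + sqrt(3) and -1 + sqrt(3).
The radius of convergence is the smallest modulus among the singular points: -1 + sqrt(3).
The factor θ**2 - 2*θ - 2 splits as (θ - a)(θ - a') with a = 1 - sqrt(3), a' = 1 + sqrt(3). At the order-1 pole a set g(θ) = (θ - a)*f(θ) = [8*θ/33 + 2/23] / (θ - a').
Simple pole: residue = g(a) at a = 1 - sqrt(3), which is 4/33 - (125/2277)*sqrt(3).
The factor θ**2 - 2*θ - 2 splits as (θ - a)(θ - a') with a = 1 + sqrt(3), a' = 1 - sqrt(3). At the order-1 pole a set g(θ) = (θ - a)*f(θ) = [8*θ/33 + 2/23] / (θ - a').
Simple pole: residue = g(a) at a = 1 + sqrt(3), which is 4/33 + (125/2277)*sqrt(3).
List the singular points by increasing real part (a conjugate pair: the negative imaginary part first).


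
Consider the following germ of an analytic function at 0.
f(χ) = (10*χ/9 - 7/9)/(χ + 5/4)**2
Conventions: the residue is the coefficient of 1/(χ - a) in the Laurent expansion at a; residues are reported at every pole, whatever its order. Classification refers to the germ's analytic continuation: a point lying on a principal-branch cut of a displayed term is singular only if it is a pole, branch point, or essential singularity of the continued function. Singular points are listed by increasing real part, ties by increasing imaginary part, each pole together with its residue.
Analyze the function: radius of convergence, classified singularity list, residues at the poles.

Radius of convergence at 0: 5/4.
At -5/4: a pole of order 2; residue 10/9.

Denominator factor (χ + 5/4)^2: pole of order 2 at -5/4, modulus 5/4.
The radius of convergence is the smallest modulus among the singular points: 5/4.
At the order-2 pole -5/4 set g(χ) = (χ - (-5/4))^2*f(χ) = 10*χ/9 - 7/9.
Order-2 pole: residue = g'(a); g'(-5/4) = 10/9, so the residue is 10/9.


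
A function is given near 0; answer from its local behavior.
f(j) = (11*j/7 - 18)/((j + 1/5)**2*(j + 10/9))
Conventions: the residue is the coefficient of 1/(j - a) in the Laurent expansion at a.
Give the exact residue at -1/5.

The residue is 279900/11767.

At the order-2 pole -1/5 set g(j) = (j - (-1/5))^2*f(j) = (11*j/7 - 18)/(j + 10/9).
Order-2 pole: residue = g'(a); g'(-1/5) = 279900/11767, so the residue is 279900/11767.


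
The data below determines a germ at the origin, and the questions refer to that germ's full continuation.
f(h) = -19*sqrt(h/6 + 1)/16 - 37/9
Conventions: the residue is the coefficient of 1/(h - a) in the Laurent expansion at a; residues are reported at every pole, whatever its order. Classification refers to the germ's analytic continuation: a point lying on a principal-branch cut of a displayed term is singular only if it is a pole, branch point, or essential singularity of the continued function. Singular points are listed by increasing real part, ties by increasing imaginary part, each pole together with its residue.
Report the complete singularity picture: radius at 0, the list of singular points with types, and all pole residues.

Radius of convergence at 0: 6.
At -6: an algebraic (square-root) branch point.

Branch term (-19/16)*sqrt(1 - h/(-6)): its argument vanishes at h = -6, a square-root branch point, modulus 6.
The radius of convergence is the smallest modulus among the singular points: 6.


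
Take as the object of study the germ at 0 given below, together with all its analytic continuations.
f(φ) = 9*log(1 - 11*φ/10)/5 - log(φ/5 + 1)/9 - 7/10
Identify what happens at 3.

There is no denominator, hence no pole anywhere.
Branch term log(1 - φ/(10/11)): argument at 3 is -23/10, nonzero, so 3 is not its branch point (a point on a principal cut is still regular for the continued germ).
Branch term log(1 - φ/(-5)): argument at 3 is 8/5, nonzero, so 3 is not its branch point (a point on a principal cut is still regular for the continued germ).
So the germ continues analytically to 3.

The point is a regular point.


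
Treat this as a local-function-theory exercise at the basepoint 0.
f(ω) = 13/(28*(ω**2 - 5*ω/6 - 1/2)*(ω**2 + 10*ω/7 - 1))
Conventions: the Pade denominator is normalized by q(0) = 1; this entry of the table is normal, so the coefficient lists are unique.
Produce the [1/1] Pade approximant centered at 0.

Taylor coefficients needed (expand at 0): a_0 = 13/14, a_1 = -65/294, a_2 = 15587/3087.
Write the denominator as Q(ω) = 1 + q1*ω. Requiring Q*f - P = O(ω^3) with deg P <= 1 kills the coefficients of ω^2..ω^2 in Q*f:
  ω^2: a_2 + q1*a_1 = 0, i.e. 15587/3087 + (-65/294)*q1 = 0.
Solving this linear system: q1 = 2398/105.
The numerator is Q*f truncated at degree 1: P0 = a_0 = 13/14; P1 = a_1 + q1*a_0 = 1469/70.

The Pade approximant has numerator coefficients [13/14, 1469/70]; denominator coefficients [1, 2398/105].


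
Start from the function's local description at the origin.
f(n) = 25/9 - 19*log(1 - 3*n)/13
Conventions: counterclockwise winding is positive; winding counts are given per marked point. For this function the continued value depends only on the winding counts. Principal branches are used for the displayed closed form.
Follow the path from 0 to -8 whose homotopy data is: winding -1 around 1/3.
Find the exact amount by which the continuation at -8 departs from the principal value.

Continued minus principal equals (38/13)*pi*i.

The rational part is single-valued and drops out of the difference; each branch term changes only by its own monodromy.
(-19/13)*log(1 - n/(1/3)): each positive loop around 1/3 adds 2*pi*i to the log, so winding -1 contributes (-19/13)*(-1)*2*pi*i = (38/13)*pi*i.
Summing the contributions at n = -8 gives (38/13)*pi*i.


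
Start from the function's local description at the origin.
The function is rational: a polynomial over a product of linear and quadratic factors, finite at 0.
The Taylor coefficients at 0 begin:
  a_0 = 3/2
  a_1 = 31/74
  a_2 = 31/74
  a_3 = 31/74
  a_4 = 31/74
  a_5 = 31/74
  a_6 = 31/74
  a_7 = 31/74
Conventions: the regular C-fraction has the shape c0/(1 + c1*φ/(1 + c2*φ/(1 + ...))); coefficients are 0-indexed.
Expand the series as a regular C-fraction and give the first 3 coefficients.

The regular C-fraction coefficients are [3/2, -31/111, -80/111].

Taylor coefficients (read off): a_0 = 3/2, a_1 = 31/74, a_2 = 31/74.
c0 = a_0 = 3/2. Peel one level at a time: if S = 1 + c*φ/S' with S'(0) = 1, then c is the φ-coefficient of S and S' = c*φ/(S - 1).
S_1 = c0/f = 1 + (-31/111)*φ + (-2480/12321)*φ^2 + ...; c1 = -31/111.
S_2 = c1*φ/(S_1 - 1) = 1 + (-80/111)*φ + ...; c2 = -80/111.


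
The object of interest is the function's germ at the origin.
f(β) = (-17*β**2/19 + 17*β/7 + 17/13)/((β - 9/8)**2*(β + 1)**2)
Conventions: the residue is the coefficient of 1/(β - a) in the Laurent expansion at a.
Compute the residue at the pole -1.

At the order-2 pole -1 set g(β) = (β - (-1))^2*f(β) = (-17*β**2/19 + 17*β/7 + 17/13)/(β - 9/8)**2.
Order-2 pole: residue = g'(a); g'(-1) = 256832/499681, so the residue is 256832/499681.

The residue is 256832/499681.


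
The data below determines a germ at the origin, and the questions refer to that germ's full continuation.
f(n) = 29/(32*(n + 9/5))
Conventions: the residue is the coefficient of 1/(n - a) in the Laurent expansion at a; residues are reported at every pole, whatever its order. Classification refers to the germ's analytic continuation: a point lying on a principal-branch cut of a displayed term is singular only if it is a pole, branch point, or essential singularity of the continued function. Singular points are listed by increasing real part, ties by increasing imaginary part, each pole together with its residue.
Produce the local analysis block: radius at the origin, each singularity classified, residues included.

Denominator factor (n + 9/5): pole of order 1 at -9/5, modulus 9/5.
The radius of convergence is the smallest modulus among the singular points: 9/5.
At the order-1 pole -9/5 set g(n) = (n - (-9/5))*f(n) = 29/32.
Simple pole: residue = g(a) at a = -9/5, which is 29/32.

Radius of convergence at 0: 9/5.
At -9/5: a pole of order 1; residue 29/32.


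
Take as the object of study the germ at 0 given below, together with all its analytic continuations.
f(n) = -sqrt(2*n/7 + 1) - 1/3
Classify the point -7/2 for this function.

The term (-1)*sqrt(1 - n/(-7/2)) has argument 1 - -7/2/(-7/2) = 0 at -7/2: a square-root (algebraic, two-sheeted) branch point; the remaining terms are analytic or single-valued there.

The point is an algebraic (square-root) branch point.


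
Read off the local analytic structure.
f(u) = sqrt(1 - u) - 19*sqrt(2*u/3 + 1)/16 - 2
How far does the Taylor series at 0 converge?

Branch term (-19/16)*sqrt(1 - u/(-3/2)): its argument vanishes at u = -3/2, a square-root branch point, modulus 3/2.
Branch term (1)*sqrt(1 - u/(1)): its argument vanishes at u = 1, a square-root branch point, modulus 1.
The radius of convergence is the smallest modulus among the singular points: 1.

The radius of convergence is 1.


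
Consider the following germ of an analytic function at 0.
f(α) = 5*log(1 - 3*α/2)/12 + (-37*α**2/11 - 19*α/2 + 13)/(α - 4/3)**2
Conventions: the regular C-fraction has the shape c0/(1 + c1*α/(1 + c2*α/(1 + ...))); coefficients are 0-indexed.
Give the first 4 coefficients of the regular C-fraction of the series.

Taylor coefficients (expand at 0): a_0 = 117/16, a_1 = 5, a_2 = 5529/2816, a_3 = 87/5632.
c0 = a_0 = 117/16. Peel one level at a time: if S = 1 + c*α/S' with S'(0) = 1, then c is the α-coefficient of S and S' = c*α/(S - 1).
S_1 = c0/f = 1 + (-80/117)*α + (479507/2409264)*α^2 + ...; c1 = -80/117.
S_2 = c1*α/(S_1 - 1) = 1 + (479507/1647360)*α + (29957361/198246400)*α^2 + ...; c2 = 479507/1647360.
S_3 = c2*α/(S_2 - 1) = 1 + (-500715891/964494080)*α + ...; c3 = -500715891/964494080.

The regular C-fraction coefficients are [117/16, -80/117, 479507/1647360, -500715891/964494080].


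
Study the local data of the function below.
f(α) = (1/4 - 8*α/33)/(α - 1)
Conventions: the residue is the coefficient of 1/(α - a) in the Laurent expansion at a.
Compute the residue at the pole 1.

The residue is 1/132.

At the order-1 pole 1 set g(α) = (α - (1))*f(α) = 1/4 - 8*α/33.
Simple pole: residue = g(a) at a = 1, which is 1/132.


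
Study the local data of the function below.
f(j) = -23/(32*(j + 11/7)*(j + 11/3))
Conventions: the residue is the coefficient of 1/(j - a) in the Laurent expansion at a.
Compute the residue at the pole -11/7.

At the order-1 pole -11/7 set g(j) = (j - (-11/7))*f(j) = -23/(32*(j + 11/3)).
Simple pole: residue = g(a) at a = -11/7, which is -483/1408.

The residue is -483/1408.


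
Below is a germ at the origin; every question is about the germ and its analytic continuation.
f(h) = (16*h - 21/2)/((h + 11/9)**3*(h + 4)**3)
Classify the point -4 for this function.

The point is a pole of order 3.

The denominator factor h + 4 vanishes at -4 and appears to the power 3; the numerator there equals -149/2, nonzero, and no other factor vanishes.
Hence a pole whose order is the multiplicity, 3.


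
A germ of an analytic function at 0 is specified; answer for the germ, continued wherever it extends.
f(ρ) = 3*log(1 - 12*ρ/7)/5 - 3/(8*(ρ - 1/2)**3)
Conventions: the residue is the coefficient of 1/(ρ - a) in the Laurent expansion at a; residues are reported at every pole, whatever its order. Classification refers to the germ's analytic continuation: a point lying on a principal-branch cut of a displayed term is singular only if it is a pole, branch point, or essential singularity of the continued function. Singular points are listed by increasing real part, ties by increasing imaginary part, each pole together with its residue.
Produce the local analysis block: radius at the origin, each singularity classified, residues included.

Radius of convergence at 0: 1/2.
At 1/2: a pole of order 3; residue 0.
At 7/12: a logarithmic branch point.

Denominator factor (ρ - 1/2)^3: pole of order 3 at 1/2, modulus 1/2.
Branch term (3/5)*log(1 - ρ/(7/12)): its argument vanishes at ρ = 7/12, a logarithmic branch point, modulus 7/12.
The radius of convergence is the smallest modulus among the singular points: 1/2.
The branch term is analytic at 1/2 and contributes nothing to the residue; only the rational part matters.
At the order-3 pole 1/2 set g(ρ) = (ρ - (1/2))^3*(rational part) = -3/8.
Order-3 pole: residue = g''(a)/2; g''(1/2) = 0, so the residue is 0.
List the singular points by increasing real part (a conjugate pair: the negative imaginary part first).


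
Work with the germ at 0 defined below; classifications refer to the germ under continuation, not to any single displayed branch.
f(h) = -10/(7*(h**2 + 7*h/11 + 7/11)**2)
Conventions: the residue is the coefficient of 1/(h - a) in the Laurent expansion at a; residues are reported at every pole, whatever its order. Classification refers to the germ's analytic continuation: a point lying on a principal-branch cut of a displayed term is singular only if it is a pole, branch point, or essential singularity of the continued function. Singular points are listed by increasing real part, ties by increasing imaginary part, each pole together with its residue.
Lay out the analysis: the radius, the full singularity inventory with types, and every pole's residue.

Denominator factor (h**2 + 7*h/11 + 7/11)^2: discriminant -259/121, complex-conjugate roots (-7/22) + ((1/22)*sqrt(259))*i and (-7/22) - ((1/22)*sqrt(259))*i; poles of order 2, moduli (1/11)*sqrt(77) and (1/11)*sqrt(77).
The radius of convergence is the smallest modulus among the singular points: (1/11)*sqrt(77).
The factor h**2 + 7*h/11 + 7/11 splits as (h - a)(h - a') with a = (-7/22) - ((1/22)*sqrt(259))*i, a' = (-7/22) + ((1/22)*sqrt(259))*i. At the order-2 pole a set g(h) = (h - a)^2*f(h) = [-10/7] / (h - a')^2.
Order-2 pole: residue = g'(a); g'((-7/22) - ((1/22)*sqrt(259))*i) = -((26620/469567)*sqrt(259))*i, so the residue is -((26620/469567)*sqrt(259))*i.
The factor h**2 + 7*h/11 + 7/11 splits as (h - a)(h - a') with a = (-7/22) + ((1/22)*sqrt(259))*i, a' = (-7/22) - ((1/22)*sqrt(259))*i. At the order-2 pole a set g(h) = (h - a)^2*f(h) = [-10/7] / (h - a')^2.
Order-2 pole: residue = g'(a); g'((-7/22) + ((1/22)*sqrt(259))*i) = ((26620/469567)*sqrt(259))*i, so the residue is ((26620/469567)*sqrt(259))*i.
List the singular points by increasing real part (a conjugate pair: the negative imaginary part first).

Radius of convergence at 0: (1/11)*sqrt(77).
At (-7/22) - ((1/22)*sqrt(259))*i: a pole of order 2; residue -((26620/469567)*sqrt(259))*i.
At (-7/22) + ((1/22)*sqrt(259))*i: a pole of order 2; residue ((26620/469567)*sqrt(259))*i.


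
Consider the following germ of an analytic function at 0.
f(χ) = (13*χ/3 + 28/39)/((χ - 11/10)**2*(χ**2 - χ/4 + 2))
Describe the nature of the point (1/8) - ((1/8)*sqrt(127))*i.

The point is a pole of order 1.

The denominator factor χ**2 - χ/4 + 2 vanishes at (1/8) - ((1/8)*sqrt(127))*i and appears to the power 1; the numerator there equals (131/104) - ((13/24)*sqrt(127))*i, nonzero, and no other factor vanishes.
Hence a pole whose order is the multiplicity, 1.


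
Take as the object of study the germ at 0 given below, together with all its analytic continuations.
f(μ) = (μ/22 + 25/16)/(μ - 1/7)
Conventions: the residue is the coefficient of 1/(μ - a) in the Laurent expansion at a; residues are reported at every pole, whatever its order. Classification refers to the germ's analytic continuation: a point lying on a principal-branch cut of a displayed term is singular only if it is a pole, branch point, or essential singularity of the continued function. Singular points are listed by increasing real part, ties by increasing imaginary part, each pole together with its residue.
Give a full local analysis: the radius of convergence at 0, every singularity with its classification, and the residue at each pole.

Radius of convergence at 0: 1/7.
At 1/7: a pole of order 1; residue 1933/1232.

Denominator factor (μ - 1/7): pole of order 1 at 1/7, modulus 1/7.
The radius of convergence is the smallest modulus among the singular points: 1/7.
At the order-1 pole 1/7 set g(μ) = (μ - (1/7))*f(μ) = μ/22 + 25/16.
Simple pole: residue = g(a) at a = 1/7, which is 1933/1232.


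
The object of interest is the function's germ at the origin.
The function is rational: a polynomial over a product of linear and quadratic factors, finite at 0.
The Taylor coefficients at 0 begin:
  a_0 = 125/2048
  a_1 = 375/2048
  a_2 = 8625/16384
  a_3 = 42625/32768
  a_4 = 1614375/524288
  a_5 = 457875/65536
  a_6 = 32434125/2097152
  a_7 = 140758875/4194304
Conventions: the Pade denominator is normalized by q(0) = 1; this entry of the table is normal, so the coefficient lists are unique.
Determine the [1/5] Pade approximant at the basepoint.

The Pade approximant has numerator coefficients [125/2048, 125/12288]; denominator coefficients [1, -17/6, -1/8, 7/2, 395/768, -305/512].


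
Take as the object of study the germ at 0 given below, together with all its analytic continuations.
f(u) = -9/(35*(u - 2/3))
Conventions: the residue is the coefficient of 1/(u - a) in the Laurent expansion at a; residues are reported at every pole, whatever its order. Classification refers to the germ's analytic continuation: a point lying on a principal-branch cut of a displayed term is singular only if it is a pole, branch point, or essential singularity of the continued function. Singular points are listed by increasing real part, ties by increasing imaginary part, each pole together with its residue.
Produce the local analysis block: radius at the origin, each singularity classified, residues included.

Radius of convergence at 0: 2/3.
At 2/3: a pole of order 1; residue -9/35.

Denominator factor (u - 2/3): pole of order 1 at 2/3, modulus 2/3.
The radius of convergence is the smallest modulus among the singular points: 2/3.
At the order-1 pole 2/3 set g(u) = (u - (2/3))*f(u) = -9/35.
Simple pole: residue = g(a) at a = 2/3, which is -9/35.


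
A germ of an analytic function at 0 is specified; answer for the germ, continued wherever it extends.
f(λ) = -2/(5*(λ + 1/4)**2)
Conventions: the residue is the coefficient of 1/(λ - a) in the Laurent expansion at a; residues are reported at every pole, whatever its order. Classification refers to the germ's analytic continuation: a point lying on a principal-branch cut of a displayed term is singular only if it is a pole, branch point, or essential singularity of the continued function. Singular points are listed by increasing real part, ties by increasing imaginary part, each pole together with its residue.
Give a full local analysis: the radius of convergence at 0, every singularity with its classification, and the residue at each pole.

Denominator factor (λ + 1/4)^2: pole of order 2 at -1/4, modulus 1/4.
The radius of convergence is the smallest modulus among the singular points: 1/4.
At the order-2 pole -1/4 set g(λ) = (λ - (-1/4))^2*f(λ) = -2/5.
Order-2 pole: residue = g'(a); g'(-1/4) = 0, so the residue is 0.

Radius of convergence at 0: 1/4.
At -1/4: a pole of order 2; residue 0.


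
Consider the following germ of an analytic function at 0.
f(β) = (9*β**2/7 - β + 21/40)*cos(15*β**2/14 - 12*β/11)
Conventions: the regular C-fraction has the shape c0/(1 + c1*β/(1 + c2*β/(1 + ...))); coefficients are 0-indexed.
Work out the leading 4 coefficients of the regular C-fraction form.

Taylor coefficients (expand at 0): a_0 = 21/40, a_1 = -1, a_2 = 4122/4235, a_3 = 585/484.
c0 = a_0 = 21/40. Peel one level at a time: if S = 1 + c*β/S' with S'(0) = 1, then c is the β-coefficient of S and S' = c*β/(S - 1).
S_1 = c0/f = 1 + (40/21)*β + (94672/53361)*β^2 + ...; c1 = 40/21.
S_2 = c1*β/(S_1 - 1) = 1 + (-11834/12705)*β + (154675161/71740900)*β^2 + ...; c2 = -11834/12705.
S_3 = c2*β/(S_2 - 1) = 1 + (464025483/200467960)*β + ...; c3 = 464025483/200467960.

The regular C-fraction coefficients are [21/40, 40/21, -11834/12705, 464025483/200467960].


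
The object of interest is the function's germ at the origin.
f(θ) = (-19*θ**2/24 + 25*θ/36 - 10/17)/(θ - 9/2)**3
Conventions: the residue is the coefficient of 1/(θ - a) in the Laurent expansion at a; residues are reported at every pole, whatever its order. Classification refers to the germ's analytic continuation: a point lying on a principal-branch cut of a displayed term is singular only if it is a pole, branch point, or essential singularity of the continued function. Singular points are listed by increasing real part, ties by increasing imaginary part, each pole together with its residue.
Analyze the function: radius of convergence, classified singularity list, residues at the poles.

Denominator factor (θ - 9/2)^3: pole of order 3 at 9/2, modulus 9/2.
The radius of convergence is the smallest modulus among the singular points: 9/2.
At the order-3 pole 9/2 set g(θ) = (θ - (9/2))^3*f(θ) = -19*θ**2/24 + 25*θ/36 - 10/17.
Order-3 pole: residue = g''(a)/2; g''(9/2) = -19/12, so the residue is -19/24.

Radius of convergence at 0: 9/2.
At 9/2: a pole of order 3; residue -19/24.
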